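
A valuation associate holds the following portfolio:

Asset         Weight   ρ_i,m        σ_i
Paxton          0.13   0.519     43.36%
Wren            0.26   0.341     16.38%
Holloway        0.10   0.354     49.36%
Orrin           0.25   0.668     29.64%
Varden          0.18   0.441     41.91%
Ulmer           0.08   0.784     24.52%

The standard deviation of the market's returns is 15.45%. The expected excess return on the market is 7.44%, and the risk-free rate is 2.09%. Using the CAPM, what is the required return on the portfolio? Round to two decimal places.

9.77%

β_Paxton = 0.519 × 43.36% / 15.45% = 1.4566
β_Wren = 0.341 × 16.38% / 15.45% = 0.3615
β_Holloway = 0.354 × 49.36% / 15.45% = 1.1310
β_Orrin = 0.668 × 29.64% / 15.45% = 1.2815
β_Varden = 0.441 × 41.91% / 15.45% = 1.1963
β_Ulmer = 0.784 × 24.52% / 15.45% = 1.2443
β_P = Σ w_i β_i = 0.13×1.4566 + 0.26×0.3615 + 0.10×1.1310 + 0.25×1.2815 + 0.18×1.1963 + 0.08×1.2443 = 1.0317
E(R_P) = R_f + β_P × MRP = 2.09% + 1.0317 × 7.44% = 9.77%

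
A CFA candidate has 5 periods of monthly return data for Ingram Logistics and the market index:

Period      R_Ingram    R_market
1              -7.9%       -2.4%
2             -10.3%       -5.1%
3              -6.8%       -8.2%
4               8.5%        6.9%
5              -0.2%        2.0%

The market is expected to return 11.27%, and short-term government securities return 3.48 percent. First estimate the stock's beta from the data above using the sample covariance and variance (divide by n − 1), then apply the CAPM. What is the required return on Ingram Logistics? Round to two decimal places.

Mean R_i = (-7.9 − 10.3 − 6.8 + 8.5 − 0.2) / 5 = -3.3400%
Mean R_m = (-2.4 − 5.1 − 8.2 + 6.9 + 2.0) / 5 = -1.3600%
Σ(R_i − R̄_i)(R_m − R̄_m) = 162.7880  ⇒  Cov = 162.7880 / 4 = 40.6970
Σ(R_m − R̄_m)² = 141.3720  ⇒  Var(R_m) = 141.3720 / 4 = 35.3430
β = Cov / Var(R_m) = 40.6970 / 35.3430 = 1.1515
MRP = 11.27% − 3.48% = 7.79%
E(R) = R_f + β × MRP = 3.48% + 1.1515 × 7.79% = 12.45%

12.45%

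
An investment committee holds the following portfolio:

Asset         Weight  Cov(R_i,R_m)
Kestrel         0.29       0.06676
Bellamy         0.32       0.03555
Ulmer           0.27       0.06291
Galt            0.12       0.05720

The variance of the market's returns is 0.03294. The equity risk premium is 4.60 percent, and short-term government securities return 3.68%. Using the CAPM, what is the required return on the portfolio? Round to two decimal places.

11.30%

β_Kestrel = 0.06676 / 0.03294 = 2.0267
β_Bellamy = 0.03555 / 0.03294 = 1.0792
β_Ulmer = 0.06291 / 0.03294 = 1.9098
β_Galt = 0.05720 / 0.03294 = 1.7365
β_P = Σ w_i β_i = 0.29×2.0267 + 0.32×1.0792 + 0.27×1.9098 + 0.12×1.7365 = 1.6571
E(R_P) = R_f + β_P × MRP = 3.68% + 1.6571 × 4.60% = 11.30%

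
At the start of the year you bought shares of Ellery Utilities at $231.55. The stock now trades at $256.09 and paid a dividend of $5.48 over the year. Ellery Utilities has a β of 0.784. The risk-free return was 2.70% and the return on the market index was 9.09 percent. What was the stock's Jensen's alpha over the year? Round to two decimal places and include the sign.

Realised HPR = (P1 + D1 − P0) / P0 = (256.09 + 5.48 − 231.55) / 231.55 = 30.02 / 231.55 = 12.9648%
MRP = 9.09% − 2.70% = 6.39%
CAPM required = R_f + β·MRP = 2.70% + 0.784 × 6.39% = 7.70976%
α = realised − required = 12.9648% − 7.70976% = +5.26%

+5.26%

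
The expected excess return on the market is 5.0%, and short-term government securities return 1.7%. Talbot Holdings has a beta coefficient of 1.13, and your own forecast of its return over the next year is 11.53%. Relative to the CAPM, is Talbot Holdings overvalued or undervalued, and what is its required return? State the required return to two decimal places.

Required return = R_f + β·MRP = 1.7% + 1.13 × 5.0% = 7.35%
Forecast 11.53% > required 7.35% → the stock plots above the SML → undervalued.

Undervalued; required return 7.35%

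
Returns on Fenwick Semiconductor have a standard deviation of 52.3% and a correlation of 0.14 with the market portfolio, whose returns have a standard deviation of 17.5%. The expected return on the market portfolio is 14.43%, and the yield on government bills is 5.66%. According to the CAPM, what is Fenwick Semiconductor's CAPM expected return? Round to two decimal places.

β = ρ × σ_i / σ_m = 0.14 × 52.3% / 17.5% = 0.4184
MRP = 14.43% − 5.66% = 8.77%
E(R) = 5.66% + 0.4184 × 8.77% = 9.33%

9.33%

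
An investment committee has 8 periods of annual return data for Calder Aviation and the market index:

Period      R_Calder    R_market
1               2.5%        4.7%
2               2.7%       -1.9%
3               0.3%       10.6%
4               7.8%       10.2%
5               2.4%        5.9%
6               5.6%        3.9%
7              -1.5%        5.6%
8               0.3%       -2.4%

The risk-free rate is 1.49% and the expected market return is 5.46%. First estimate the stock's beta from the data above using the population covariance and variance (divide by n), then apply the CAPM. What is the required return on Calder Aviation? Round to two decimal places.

2.09%

Mean R_i = (2.5 + 2.7 + 0.3 + 7.8 + 2.4 + 5.6 − 1.5 + 0.3) / 8 = 2.5125%
Mean R_m = (4.7 − 1.9 + 10.6 + 10.2 + 5.9 + 3.9 + 5.6 − 2.4) / 8 = 4.5750%
Σ(R_i − R̄_i)(R_m − R̄_m) = 24.2825  ⇒  Cov = 24.2825 / 8 = 3.0353
Σ(R_m − R̄_m)² = 161.7950  ⇒  Var(R_m) = 161.7950 / 8 = 20.2244
β = Cov / Var(R_m) = 3.0353 / 20.2244 = 0.1501
MRP = 5.46% − 1.49% = 3.97%
E(R) = R_f + β × MRP = 1.49% + 0.1501 × 3.97% = 2.09%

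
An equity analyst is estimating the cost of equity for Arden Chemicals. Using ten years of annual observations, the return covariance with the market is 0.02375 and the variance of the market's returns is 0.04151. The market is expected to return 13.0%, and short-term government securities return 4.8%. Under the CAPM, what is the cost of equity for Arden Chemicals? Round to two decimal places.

9.49%

β = Cov(R_i, R_m) / Var(R_m) = 0.02375 / 0.04151 = 0.5722
MRP = 13.0% − 4.8% = 8.20%
E(R) = R_f + β × MRP = 4.8% + 0.5722 × 8.2% = 9.49%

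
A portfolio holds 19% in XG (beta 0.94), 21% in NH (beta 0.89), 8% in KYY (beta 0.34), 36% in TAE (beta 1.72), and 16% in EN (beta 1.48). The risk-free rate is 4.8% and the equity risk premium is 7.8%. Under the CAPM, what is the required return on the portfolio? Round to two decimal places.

14.54%

β_P = Σ w_i β_i = 0.19×0.94 + 0.21×0.89 + 0.08×0.34 + 0.36×1.72 + 0.16×1.48 = 1.2487
E(R_P) = R_f + β_P × MRP = 4.8% + 1.2487 × 7.8% = 14.54%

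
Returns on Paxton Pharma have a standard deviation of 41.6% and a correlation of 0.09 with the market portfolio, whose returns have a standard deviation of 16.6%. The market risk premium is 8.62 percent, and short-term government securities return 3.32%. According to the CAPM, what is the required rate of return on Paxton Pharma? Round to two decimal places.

5.26%

β = ρ × σ_i / σ_m = 0.09 × 41.6% / 16.6% = 0.2255
E(R) = 3.32% + 0.2255 × 8.62% = 5.26%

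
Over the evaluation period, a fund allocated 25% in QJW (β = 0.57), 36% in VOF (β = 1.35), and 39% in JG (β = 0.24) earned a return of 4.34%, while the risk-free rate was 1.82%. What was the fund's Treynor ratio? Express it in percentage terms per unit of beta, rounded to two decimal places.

3.49%

β_P = 0.25×0.57 + 0.36×1.35 + 0.39×0.24 = 0.7221
Treynor = (R_P − R_f) / β_P = (4.34% − 1.82%) / 0.7221 = 2.52% / 0.7221 = 3.49%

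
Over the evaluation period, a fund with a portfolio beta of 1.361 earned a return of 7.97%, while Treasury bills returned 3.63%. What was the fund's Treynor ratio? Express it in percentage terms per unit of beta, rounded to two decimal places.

Treynor = (R_P − R_f) / β_P = (7.97% − 3.63%) / 1.3610 = 4.34% / 1.3610 = 3.19%

3.19%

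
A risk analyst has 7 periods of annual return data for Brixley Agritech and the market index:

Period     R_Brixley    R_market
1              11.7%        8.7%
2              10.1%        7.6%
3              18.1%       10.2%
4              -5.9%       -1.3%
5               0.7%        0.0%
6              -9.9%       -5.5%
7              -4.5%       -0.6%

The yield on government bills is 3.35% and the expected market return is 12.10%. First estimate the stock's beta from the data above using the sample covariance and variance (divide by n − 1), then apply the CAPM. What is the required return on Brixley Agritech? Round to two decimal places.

18.33%

Mean R_i = (11.7 + 10.1 + 18.1 − 5.9 + 0.7 − 9.9 − 4.5) / 7 = 2.9000%
Mean R_m = (8.7 + 7.6 + 10.2 − 1.3 + 0.0 − 5.5 − 0.6) / 7 = 2.7286%
Σ(R_i − R̄_i)(R_m − R̄_m) = 372.6000  ⇒  Cov = 372.6000 / 6 = 62.1000
Σ(R_m − R̄_m)² = 217.6743  ⇒  Var(R_m) = 217.6743 / 6 = 36.2791
β = Cov / Var(R_m) = 62.1000 / 36.2791 = 1.7117
MRP = 12.10% − 3.35% = 8.75%
E(R) = R_f + β × MRP = 3.35% + 1.7117 × 8.75% = 18.33%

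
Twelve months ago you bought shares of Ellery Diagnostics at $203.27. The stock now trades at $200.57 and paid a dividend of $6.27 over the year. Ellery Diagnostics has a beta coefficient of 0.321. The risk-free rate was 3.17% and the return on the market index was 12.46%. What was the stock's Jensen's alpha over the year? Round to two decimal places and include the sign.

-4.40%

Realised HPR = (P1 + D1 − P0) / P0 = (200.57 + 6.27 − 203.27) / 203.27 = 3.57 / 203.27 = 1.7563%
MRP = 12.46% − 3.17% = 9.29%
CAPM required = R_f + β·MRP = 3.17% + 0.321 × 9.29% = 6.15209%
α = realised − required = 1.7563% − 6.15209% = -4.40%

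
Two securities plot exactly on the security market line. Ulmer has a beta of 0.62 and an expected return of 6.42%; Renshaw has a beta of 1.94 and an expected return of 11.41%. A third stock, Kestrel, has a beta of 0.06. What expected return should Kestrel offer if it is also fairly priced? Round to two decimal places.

MRP (SML slope) = (11.41% − 6.42%) / (1.94 − 0.62) = 4.99% / 1.32 = 3.7803%
R_f (intercept) = 6.42% − 0.62 × 3.7803% = 4.0762%
E(R_Kestrel) = R_f + β × MRP = 4.0762% + 0.06 × 3.7803% = 4.30%

4.30%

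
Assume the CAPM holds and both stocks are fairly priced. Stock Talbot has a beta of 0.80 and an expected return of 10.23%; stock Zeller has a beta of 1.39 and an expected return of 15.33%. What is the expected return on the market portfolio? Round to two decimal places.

11.96%

Both satisfy E(R) = R_f + β·MRP, so the slope of the SML is
MRP = (15.33% − 10.23%) / (1.39 − 0.80) = 5.10% / 0.59 = 8.6441%
R_f = E(R_Talbot) − β_Talbot·MRP = 10.23% − 0.80 × 8.6441% = 3.3147%
E(R_m) = R_f + MRP = 3.3147% + 8.6441% = 11.96%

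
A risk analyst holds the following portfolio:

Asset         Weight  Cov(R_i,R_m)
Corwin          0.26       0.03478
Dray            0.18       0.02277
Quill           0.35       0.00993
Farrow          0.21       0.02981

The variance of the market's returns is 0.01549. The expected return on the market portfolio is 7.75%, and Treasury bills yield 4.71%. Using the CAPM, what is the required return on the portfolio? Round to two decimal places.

β_Corwin = 0.03478 / 0.01549 = 2.2453
β_Dray = 0.02277 / 0.01549 = 1.4700
β_Quill = 0.00993 / 0.01549 = 0.6411
β_Farrow = 0.02981 / 0.01549 = 1.9245
β_P = Σ w_i β_i = 0.26×2.2453 + 0.18×1.4700 + 0.35×0.6411 + 0.21×1.9245 = 1.4769
MRP = 7.75% − 4.71% = 3.04%
E(R_P) = R_f + β_P × MRP = 4.71% + 1.4769 × 3.04% = 9.20%

9.20%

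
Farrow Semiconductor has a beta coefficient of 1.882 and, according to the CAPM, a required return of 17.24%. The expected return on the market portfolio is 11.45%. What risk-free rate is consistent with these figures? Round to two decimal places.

4.89%

E(R) = R_f + β(E(R_m) − R_f) = R_f(1 − β) + β·E(R_m)
17.24% = R_f × (1 − 1.882) + 1.882 × 11.45%
17.24% = R_f × -0.882 + 21.54890%
R_f = (17.24% − 21.54890%) / -0.882 = 4.89%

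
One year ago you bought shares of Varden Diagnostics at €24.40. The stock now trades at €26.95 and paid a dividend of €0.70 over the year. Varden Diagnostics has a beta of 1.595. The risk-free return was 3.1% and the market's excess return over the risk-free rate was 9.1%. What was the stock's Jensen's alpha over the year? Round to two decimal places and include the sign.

Realised HPR = (P1 + D1 − P0) / P0 = (26.95 + 0.70 − 24.40) / 24.40 = 3.25 / 24.40 = 13.3197%
CAPM required = R_f + β·MRP = 3.1% + 1.595 × 9.1% = 17.6145%
α = realised − required = 13.3197% − 17.6145% = -4.29%

-4.29%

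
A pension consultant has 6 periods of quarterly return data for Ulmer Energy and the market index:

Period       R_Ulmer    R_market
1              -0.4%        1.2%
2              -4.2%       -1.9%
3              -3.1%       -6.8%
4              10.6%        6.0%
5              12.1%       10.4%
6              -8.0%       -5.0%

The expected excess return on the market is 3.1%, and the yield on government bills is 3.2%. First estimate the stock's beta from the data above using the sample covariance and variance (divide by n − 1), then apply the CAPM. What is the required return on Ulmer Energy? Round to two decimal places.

6.81%

Mean R_i = (-0.4 − 4.2 − 3.1 + 10.6 + 12.1 − 8.0) / 6 = 1.1667%
Mean R_m = (1.2 − 1.9 − 6.8 + 6.0 + 10.4 − 5.0) / 6 = 0.6500%
Σ(R_i − R̄_i)(R_m − R̄_m) = 253.4700  ⇒  Cov = 253.4700 / 5 = 50.6940
Σ(R_m − R̄_m)² = 217.9150  ⇒  Var(R_m) = 217.9150 / 5 = 43.5830
β = Cov / Var(R_m) = 50.6940 / 43.5830 = 1.1632
E(R) = R_f + β × MRP = 3.2% + 1.1632 × 3.1% = 6.81%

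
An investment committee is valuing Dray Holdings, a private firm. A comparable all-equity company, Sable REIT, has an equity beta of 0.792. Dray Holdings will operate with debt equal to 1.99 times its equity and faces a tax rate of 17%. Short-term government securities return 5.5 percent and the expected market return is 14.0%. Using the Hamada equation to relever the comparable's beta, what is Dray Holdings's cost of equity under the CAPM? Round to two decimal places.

23.35%

β_L = β_U × [1 + (1 − t)(D/E)] = 0.792 × [1 + (1 − 0.17) × 1.99]
    = 0.792 × [1 + 0.83 × 1.99] = 0.792 × 2.6517 = 2.1001
MRP = 14.0% − 5.5% = 8.50%
E(R) = R_f + β_L × MRP = 5.5% + 2.1001 × 8.5% = 23.35%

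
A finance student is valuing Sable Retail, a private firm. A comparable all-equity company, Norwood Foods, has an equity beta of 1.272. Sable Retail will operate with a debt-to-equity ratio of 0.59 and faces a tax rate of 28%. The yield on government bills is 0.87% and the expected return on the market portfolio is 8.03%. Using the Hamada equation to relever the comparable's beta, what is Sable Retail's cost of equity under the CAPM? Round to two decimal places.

β_L = β_U × [1 + (1 − t)(D/E)] = 1.272 × [1 + (1 − 0.28) × 0.59]
    = 1.272 × [1 + 0.72 × 0.59] = 1.272 × 1.4248 = 1.8123
MRP = 8.03% − 0.87% = 7.16%
E(R) = R_f + β_L × MRP = 0.87% + 1.8123 × 7.16% = 13.85%

13.85%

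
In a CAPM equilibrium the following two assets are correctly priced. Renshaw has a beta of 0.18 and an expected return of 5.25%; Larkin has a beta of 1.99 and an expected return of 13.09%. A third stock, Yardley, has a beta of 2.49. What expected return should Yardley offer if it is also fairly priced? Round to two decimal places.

MRP (SML slope) = (13.09% − 5.25%) / (1.99 − 0.18) = 7.84% / 1.81 = 4.3315%
R_f (intercept) = 5.25% − 0.18 × 4.3315% = 4.4703%
E(R_Yardley) = R_f + β × MRP = 4.4703% + 2.49 × 4.3315% = 15.26%

15.26%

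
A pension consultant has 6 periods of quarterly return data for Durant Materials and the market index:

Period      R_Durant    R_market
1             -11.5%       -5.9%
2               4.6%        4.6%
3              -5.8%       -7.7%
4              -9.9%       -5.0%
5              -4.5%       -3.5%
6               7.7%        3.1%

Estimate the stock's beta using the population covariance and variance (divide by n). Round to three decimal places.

1.382

Mean R_i = (-11.5 + 4.6 − 5.8 − 9.9 − 4.5 + 7.7) / 6 = -3.2333%
Mean R_m = (-5.9 + 4.6 − 7.7 − 5.0 − 3.5 + 3.1) / 6 = -2.4000%
Σ(R_i − R̄_i)(R_m − R̄_m) = 176.2300  ⇒  Cov = 176.2300 / 6 = 29.3717
Σ(R_m − R̄_m)² = 127.5600  ⇒  Var(R_m) = 127.5600 / 6 = 21.2600
β = Cov / Var(R_m) = 29.3717 / 21.2600 = 1.3815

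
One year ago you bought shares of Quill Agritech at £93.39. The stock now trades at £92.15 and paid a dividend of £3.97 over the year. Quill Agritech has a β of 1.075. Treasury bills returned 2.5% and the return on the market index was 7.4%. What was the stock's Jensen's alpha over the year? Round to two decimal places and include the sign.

Realised HPR = (P1 + D1 − P0) / P0 = (92.15 + 3.97 − 93.39) / 93.39 = 2.73 / 93.39 = 2.9232%
MRP = 7.4% − 2.5% = 4.90%
CAPM required = R_f + β·MRP = 2.5% + 1.075 × 4.9% = 7.7675%
α = realised − required = 2.9232% − 7.7675% = -4.84%

-4.84%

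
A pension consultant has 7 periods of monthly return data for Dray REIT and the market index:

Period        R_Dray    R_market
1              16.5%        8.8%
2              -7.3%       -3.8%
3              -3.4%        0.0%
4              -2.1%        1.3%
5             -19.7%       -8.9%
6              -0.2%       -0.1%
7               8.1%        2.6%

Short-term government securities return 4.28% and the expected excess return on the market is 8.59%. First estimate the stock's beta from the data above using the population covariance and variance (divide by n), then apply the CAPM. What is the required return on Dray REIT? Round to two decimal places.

21.81%

Mean R_i = (16.5 − 7.3 − 3.4 − 2.1 − 19.7 − 0.2 + 8.1) / 7 = -1.1571%
Mean R_m = (8.8 − 3.8 + 0.0 + 1.3 − 8.9 − 0.1 + 2.6) / 7 = -0.0143%
Σ(R_i − R̄_i)(R_m − R̄_m) = 366.5043  ⇒  Cov = 366.5043 / 7 = 52.3578
Σ(R_m − R̄_m)² = 179.5486  ⇒  Var(R_m) = 179.5486 / 7 = 25.6498
β = Cov / Var(R_m) = 52.3578 / 25.6498 = 2.0413
E(R) = R_f + β × MRP = 4.28% + 2.0413 × 8.59% = 21.81%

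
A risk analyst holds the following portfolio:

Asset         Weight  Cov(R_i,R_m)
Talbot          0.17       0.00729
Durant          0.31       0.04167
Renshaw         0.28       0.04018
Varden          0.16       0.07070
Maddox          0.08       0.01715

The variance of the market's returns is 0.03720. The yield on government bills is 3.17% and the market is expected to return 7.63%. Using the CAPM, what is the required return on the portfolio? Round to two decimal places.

7.74%

β_Talbot = 0.00729 / 0.03720 = 0.1960
β_Durant = 0.04167 / 0.03720 = 1.1202
β_Renshaw = 0.04018 / 0.03720 = 1.0801
β_Varden = 0.07070 / 0.03720 = 1.9005
β_Maddox = 0.01715 / 0.03720 = 0.4610
β_P = Σ w_i β_i = 0.17×0.1960 + 0.31×1.1202 + 0.28×1.0801 + 0.16×1.9005 + 0.08×0.4610 = 1.0240
MRP = 7.63% − 3.17% = 4.46%
E(R_P) = R_f + β_P × MRP = 3.17% + 1.0240 × 4.46% = 7.74%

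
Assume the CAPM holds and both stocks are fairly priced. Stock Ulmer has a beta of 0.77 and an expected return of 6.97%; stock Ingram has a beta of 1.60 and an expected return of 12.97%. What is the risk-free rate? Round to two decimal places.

Both satisfy E(R) = R_f + β·MRP, so the slope of the SML is
MRP = (12.97% − 6.97%) / (1.60 − 0.77) = 6.00% / 0.83 = 7.2289%
R_f = E(R_Ulmer) − β_Ulmer·MRP = 6.97% − 0.77 × 7.2289% = 1.4037%

1.40%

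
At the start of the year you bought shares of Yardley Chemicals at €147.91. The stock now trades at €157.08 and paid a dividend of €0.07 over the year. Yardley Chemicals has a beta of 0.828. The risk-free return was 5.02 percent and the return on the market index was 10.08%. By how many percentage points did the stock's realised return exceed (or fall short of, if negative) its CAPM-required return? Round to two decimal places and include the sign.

Realised HPR = (P1 + D1 − P0) / P0 = (157.08 + 0.07 − 147.91) / 147.91 = 9.24 / 147.91 = 6.2470%
MRP = 10.08% − 5.02% = 5.06%
CAPM required = R_f + β·MRP = 5.02% + 0.828 × 5.06% = 9.20968%
α = realised − required = 6.2470% − 9.20968% = -2.96%

-2.96%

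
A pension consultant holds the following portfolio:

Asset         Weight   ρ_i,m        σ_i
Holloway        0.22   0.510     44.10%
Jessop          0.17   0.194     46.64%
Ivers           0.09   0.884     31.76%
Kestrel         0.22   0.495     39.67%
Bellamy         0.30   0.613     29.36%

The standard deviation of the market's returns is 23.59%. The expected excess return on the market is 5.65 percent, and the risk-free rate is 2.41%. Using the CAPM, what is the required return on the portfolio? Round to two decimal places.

6.90%

β_Holloway = 0.510 × 44.10% / 23.59% = 0.9534
β_Jessop = 0.194 × 46.64% / 23.59% = 0.3836
β_Ivers = 0.884 × 31.76% / 23.59% = 1.1902
β_Kestrel = 0.495 × 39.67% / 23.59% = 0.8324
β_Bellamy = 0.613 × 29.36% / 23.59% = 0.7629
β_P = Σ w_i β_i = 0.22×0.9534 + 0.17×0.3836 + 0.09×1.1902 + 0.22×0.8324 + 0.30×0.7629 = 0.7941
E(R_P) = R_f + β_P × MRP = 2.41% + 0.7941 × 5.65% = 6.90%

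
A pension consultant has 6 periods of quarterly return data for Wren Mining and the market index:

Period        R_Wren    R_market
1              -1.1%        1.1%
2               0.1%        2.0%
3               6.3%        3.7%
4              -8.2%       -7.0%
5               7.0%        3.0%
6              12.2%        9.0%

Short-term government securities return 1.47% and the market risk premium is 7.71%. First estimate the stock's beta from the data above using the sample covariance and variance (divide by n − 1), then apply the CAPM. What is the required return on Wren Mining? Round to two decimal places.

11.68%

Mean R_i = (-1.1 + 0.1 + 6.3 − 8.2 + 7.0 + 12.2) / 6 = 2.7167%
Mean R_m = (1.1 + 2.0 + 3.7 − 7.0 + 3.0 + 9.0) / 6 = 1.9667%
Σ(R_i − R̄_i)(R_m − R̄_m) = 178.4433  ⇒  Cov = 178.4433 / 5 = 35.6887
Σ(R_m − R̄_m)² = 134.6933  ⇒  Var(R_m) = 134.6933 / 5 = 26.9387
β = Cov / Var(R_m) = 35.6887 / 26.9387 = 1.3248
E(R) = R_f + β × MRP = 1.47% + 1.3248 × 7.71% = 11.68%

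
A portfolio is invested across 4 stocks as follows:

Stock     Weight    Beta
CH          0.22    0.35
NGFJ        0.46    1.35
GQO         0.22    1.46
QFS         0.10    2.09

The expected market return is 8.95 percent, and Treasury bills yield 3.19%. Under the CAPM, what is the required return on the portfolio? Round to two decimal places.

β_P = Σ w_i β_i = 0.22×0.35 + 0.46×1.35 + 0.22×1.46 + 0.10×2.09 = 1.2282
MRP = 8.95% − 3.19% = 5.76%
E(R_P) = R_f + β_P × MRP = 3.19% + 1.2282 × 5.76% = 10.26%

10.26%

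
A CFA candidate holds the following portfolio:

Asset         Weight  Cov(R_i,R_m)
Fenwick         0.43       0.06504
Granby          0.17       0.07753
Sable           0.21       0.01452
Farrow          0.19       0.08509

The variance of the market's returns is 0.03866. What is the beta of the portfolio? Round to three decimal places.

β_Fenwick = 0.06504 / 0.03866 = 1.6824
β_Granby = 0.07753 / 0.03866 = 2.0054
β_Sable = 0.01452 / 0.03866 = 0.3756
β_Farrow = 0.08509 / 0.03866 = 2.2010
β_P = Σ w_i β_i = 0.43×1.6824 + 0.17×2.0054 + 0.21×0.3756 + 0.19×2.2010 = 1.5614

1.561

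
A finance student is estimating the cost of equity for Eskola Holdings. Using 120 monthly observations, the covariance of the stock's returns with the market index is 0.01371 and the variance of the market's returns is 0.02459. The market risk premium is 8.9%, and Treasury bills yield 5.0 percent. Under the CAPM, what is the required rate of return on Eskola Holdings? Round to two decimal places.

β = Cov(R_i, R_m) / Var(R_m) = 0.01371 / 0.02459 = 0.5575
E(R) = R_f + β × MRP = 5.0% + 0.5575 × 8.9% = 9.96%

9.96%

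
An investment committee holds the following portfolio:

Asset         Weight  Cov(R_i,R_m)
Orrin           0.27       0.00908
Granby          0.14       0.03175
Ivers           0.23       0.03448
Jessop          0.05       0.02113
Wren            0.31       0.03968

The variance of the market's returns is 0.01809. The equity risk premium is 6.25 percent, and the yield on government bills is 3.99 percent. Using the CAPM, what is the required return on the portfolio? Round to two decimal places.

13.73%

β_Orrin = 0.00908 / 0.01809 = 0.5019
β_Granby = 0.03175 / 0.01809 = 1.7551
β_Ivers = 0.03448 / 0.01809 = 1.9060
β_Jessop = 0.02113 / 0.01809 = 1.1680
β_Wren = 0.03968 / 0.01809 = 2.1935
β_P = Σ w_i β_i = 0.27×0.5019 + 0.14×1.7551 + 0.23×1.9060 + 0.05×1.1680 + 0.31×2.1935 = 1.5580
E(R_P) = R_f + β_P × MRP = 3.99% + 1.5580 × 6.25% = 13.73%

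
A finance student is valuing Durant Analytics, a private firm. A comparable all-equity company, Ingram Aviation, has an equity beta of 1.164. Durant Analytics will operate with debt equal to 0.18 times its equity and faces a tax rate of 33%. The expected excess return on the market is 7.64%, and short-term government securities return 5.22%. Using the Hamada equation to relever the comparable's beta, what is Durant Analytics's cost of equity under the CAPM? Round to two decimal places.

β_L = β_U × [1 + (1 − t)(D/E)] = 1.164 × [1 + (1 − 0.33) × 0.18]
    = 1.164 × [1 + 0.67 × 0.18] = 1.164 × 1.1206 = 1.3044
E(R) = R_f + β_L × MRP = 5.22% + 1.3044 × 7.64% = 15.19%

15.19%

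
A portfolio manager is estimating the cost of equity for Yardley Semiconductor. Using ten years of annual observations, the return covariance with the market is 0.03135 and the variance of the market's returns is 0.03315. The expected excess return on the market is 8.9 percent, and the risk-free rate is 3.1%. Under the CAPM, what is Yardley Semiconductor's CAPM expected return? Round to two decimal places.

β = Cov(R_i, R_m) / Var(R_m) = 0.03135 / 0.03315 = 0.9457
E(R) = R_f + β × MRP = 3.1% + 0.9457 × 8.9% = 11.52%

11.52%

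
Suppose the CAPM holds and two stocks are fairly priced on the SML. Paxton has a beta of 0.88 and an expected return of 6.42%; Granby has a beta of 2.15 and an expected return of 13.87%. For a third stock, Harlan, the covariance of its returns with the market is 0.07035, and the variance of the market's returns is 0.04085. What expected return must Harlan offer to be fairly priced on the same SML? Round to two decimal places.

MRP = (13.87% − 6.42%) / (2.15 − 0.88) = 5.8661%
R_f = 6.42% − 0.88 × 5.8661% = 1.2578%
β_Harlan = Cov / Var(R_m) = 0.07035 / 0.04085 = 1.7222
E(R_Harlan) = R_f + β × MRP = 1.2578% + 1.7222 × 5.8661% = 11.36%

11.36%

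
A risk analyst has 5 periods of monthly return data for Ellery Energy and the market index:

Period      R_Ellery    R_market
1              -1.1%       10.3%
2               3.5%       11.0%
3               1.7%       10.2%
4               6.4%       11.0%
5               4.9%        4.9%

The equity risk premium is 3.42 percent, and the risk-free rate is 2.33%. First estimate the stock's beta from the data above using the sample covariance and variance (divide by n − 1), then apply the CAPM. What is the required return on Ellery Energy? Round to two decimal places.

Mean R_i = (-1.1 + 3.5 + 1.7 + 6.4 + 4.9) / 5 = 3.0800%
Mean R_m = (10.3 + 11.0 + 10.2 + 11.0 + 4.9) / 5 = 9.4800%
Σ(R_i − R̄_i)(R_m − R̄_m) = -7.0720  ⇒  Cov = -7.0720 / 4 = -1.7680
Σ(R_m − R̄_m)² = 26.7880  ⇒  Var(R_m) = 26.7880 / 4 = 6.6970
β = Cov / Var(R_m) = -1.7680 / 6.6970 = -0.2640
E(R) = R_f + β × MRP = 2.33% + -0.2640 × 3.42% = 1.43%

1.43%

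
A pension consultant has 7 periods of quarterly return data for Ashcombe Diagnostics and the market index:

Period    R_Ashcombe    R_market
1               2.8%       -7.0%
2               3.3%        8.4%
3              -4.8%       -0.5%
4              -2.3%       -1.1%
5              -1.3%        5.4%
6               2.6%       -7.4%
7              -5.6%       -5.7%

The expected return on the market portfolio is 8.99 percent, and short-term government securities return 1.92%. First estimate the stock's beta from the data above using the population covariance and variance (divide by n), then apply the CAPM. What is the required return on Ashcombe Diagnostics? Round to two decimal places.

2.31%

Mean R_i = (2.8 + 3.3 − 4.8 − 2.3 − 1.3 + 2.6 − 5.6) / 7 = -0.7571%
Mean R_m = (-7.0 + 8.4 − 0.5 − 1.1 + 5.4 − 7.4 − 5.7) / 7 = -1.1286%
Σ(R_i − R̄_i)(R_m − R̄_m) = 12.7286  ⇒  Cov = 12.7286 / 7 = 1.8184
Σ(R_m − R̄_m)² = 228.5143  ⇒  Var(R_m) = 228.5143 / 7 = 32.6449
β = Cov / Var(R_m) = 1.8184 / 32.6449 = 0.0557
MRP = 8.99% − 1.92% = 7.07%
E(R) = R_f + β × MRP = 1.92% + 0.0557 × 7.07% = 2.31%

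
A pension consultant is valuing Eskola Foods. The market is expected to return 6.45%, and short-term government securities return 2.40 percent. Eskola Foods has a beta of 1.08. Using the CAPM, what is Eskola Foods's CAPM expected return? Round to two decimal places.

6.77%

Market risk premium = E(R_m) − R_f = 6.45% − 2.40% = 4.05%
E(R) = R_f + β × MRP = 2.40% + 1.08 × 4.05% = 6.77%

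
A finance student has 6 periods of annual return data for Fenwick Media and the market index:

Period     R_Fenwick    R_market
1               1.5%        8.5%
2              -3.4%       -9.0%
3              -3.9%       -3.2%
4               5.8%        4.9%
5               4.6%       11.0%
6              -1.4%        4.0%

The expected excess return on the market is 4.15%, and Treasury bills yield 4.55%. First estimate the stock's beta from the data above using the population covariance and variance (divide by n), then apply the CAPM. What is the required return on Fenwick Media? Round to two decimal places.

6.33%

Mean R_i = (1.5 − 3.4 − 3.9 + 5.8 + 4.6 − 1.4) / 6 = 0.5333%
Mean R_m = (8.5 − 9.0 − 3.2 + 4.9 + 11.0 + 4.0) / 6 = 2.7000%
Σ(R_i − R̄_i)(R_m − R̄_m) = 120.6100  ⇒  Cov = 120.6100 / 6 = 20.1017
Σ(R_m − R̄_m)² = 280.7600  ⇒  Var(R_m) = 280.7600 / 6 = 46.7933
β = Cov / Var(R_m) = 20.1017 / 46.7933 = 0.4296
E(R) = R_f + β × MRP = 4.55% + 0.4296 × 4.15% = 6.33%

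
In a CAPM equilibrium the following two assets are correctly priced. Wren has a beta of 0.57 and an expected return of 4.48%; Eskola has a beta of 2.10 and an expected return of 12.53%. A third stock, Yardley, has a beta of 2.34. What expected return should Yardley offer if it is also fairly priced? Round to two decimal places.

MRP (SML slope) = (12.53% − 4.48%) / (2.10 − 0.57) = 8.05% / 1.53 = 5.2614%
R_f (intercept) = 4.48% − 0.57 × 5.2614% = 1.4810%
E(R_Yardley) = R_f + β × MRP = 1.4810% + 2.34 × 5.2614% = 13.79%

13.79%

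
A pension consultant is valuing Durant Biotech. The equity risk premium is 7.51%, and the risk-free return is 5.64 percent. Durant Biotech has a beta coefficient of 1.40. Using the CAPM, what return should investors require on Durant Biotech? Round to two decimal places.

E(R) = R_f + β × MRP = 5.64% + 1.40 × 7.51% = 16.15%

16.15%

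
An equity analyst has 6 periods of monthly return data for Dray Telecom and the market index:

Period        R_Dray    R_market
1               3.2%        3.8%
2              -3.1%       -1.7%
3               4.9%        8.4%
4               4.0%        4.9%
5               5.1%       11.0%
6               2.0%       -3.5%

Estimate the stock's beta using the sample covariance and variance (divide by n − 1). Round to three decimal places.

Mean R_i = (3.2 − 3.1 + 4.9 + 4.0 + 5.1 + 2.0) / 6 = 2.6833%
Mean R_m = (3.8 − 1.7 + 8.4 + 4.9 + 11.0 − 3.5) / 6 = 3.8167%
Σ(R_i − R̄_i)(R_m − R̄_m) = 65.8417  ⇒  Cov = 65.8417 / 5 = 13.1683
Σ(R_m − R̄_m)² = 157.7483  ⇒  Var(R_m) = 157.7483 / 5 = 31.5497
β = Cov / Var(R_m) = 13.1683 / 31.5497 = 0.4174

0.417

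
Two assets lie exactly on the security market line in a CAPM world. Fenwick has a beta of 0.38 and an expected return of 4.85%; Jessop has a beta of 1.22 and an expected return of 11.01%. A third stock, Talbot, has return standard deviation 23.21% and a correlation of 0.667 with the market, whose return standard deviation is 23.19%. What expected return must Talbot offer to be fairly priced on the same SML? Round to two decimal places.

MRP = (11.01% − 4.85%) / (1.22 − 0.38) = 7.3333%
R_f = 4.85% − 0.38 × 7.3333% = 2.0633%
β_Talbot = ρ·σ_i/σ_m = 0.667 × 23.21 / 23.19 = 0.6676
E(R_Talbot) = R_f + β × MRP = 2.0633% + 0.6676 × 7.3333% = 6.96%

6.96%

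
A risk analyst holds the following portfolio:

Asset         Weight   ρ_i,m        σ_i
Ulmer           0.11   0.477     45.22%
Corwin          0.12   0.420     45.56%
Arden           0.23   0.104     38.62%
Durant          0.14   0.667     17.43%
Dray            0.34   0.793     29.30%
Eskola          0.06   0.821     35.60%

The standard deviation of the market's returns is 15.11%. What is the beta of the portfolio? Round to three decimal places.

1.117

β_Ulmer = 0.477 × 45.22% / 15.11% = 1.4275
β_Corwin = 0.420 × 45.56% / 15.11% = 1.2664
β_Arden = 0.104 × 38.62% / 15.11% = 0.2658
β_Durant = 0.667 × 17.43% / 15.11% = 0.7694
β_Dray = 0.793 × 29.30% / 15.11% = 1.5377
β_Eskola = 0.821 × 35.60% / 15.11% = 1.9343
β_P = Σ w_i β_i = 0.11×1.4275 + 0.12×1.2664 + 0.23×0.2658 + 0.14×0.7694 + 0.34×1.5377 + 0.06×1.9343 = 1.1167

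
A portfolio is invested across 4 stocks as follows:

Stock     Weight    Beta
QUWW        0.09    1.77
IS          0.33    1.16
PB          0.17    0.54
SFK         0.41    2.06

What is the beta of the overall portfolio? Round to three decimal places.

β_P = Σ w_i β_i = 0.09×1.77 + 0.33×1.16 + 0.17×0.54 + 0.41×2.06 = 1.4785

1.479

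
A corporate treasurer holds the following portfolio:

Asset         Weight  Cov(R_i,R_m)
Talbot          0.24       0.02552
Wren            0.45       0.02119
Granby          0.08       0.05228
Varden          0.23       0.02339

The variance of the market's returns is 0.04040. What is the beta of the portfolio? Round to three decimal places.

β_Talbot = 0.02552 / 0.04040 = 0.6317
β_Wren = 0.02119 / 0.04040 = 0.5245
β_Granby = 0.05228 / 0.04040 = 1.2941
β_Varden = 0.02339 / 0.04040 = 0.5790
β_P = Σ w_i β_i = 0.24×0.6317 + 0.45×0.5245 + 0.08×1.2941 + 0.23×0.5790 = 0.6243

0.624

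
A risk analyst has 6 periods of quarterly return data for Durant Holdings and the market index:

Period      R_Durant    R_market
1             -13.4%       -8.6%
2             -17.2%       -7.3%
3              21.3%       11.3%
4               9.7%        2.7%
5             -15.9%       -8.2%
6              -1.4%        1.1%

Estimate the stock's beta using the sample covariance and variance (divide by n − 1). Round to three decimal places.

Mean R_i = (-13.4 − 17.2 + 21.3 + 9.7 − 15.9 − 1.4) / 6 = -2.8167%
Mean R_m = (-8.6 − 7.3 + 11.3 + 2.7 − 8.2 + 1.1) / 6 = -1.5000%
Σ(R_i − R̄_i)(R_m − R̄_m) = 611.1700  ⇒  Cov = 611.1700 / 5 = 122.2340
Σ(R_m − R̄_m)² = 317.1800  ⇒  Var(R_m) = 317.1800 / 5 = 63.4360
β = Cov / Var(R_m) = 122.2340 / 63.4360 = 1.9269

1.927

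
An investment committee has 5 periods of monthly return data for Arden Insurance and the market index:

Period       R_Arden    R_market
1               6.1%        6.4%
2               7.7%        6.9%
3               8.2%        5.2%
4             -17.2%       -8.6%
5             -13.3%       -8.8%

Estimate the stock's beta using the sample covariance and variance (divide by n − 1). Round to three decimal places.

1.506

Mean R_i = (6.1 + 7.7 + 8.2 − 17.2 − 13.3) / 5 = -1.7000%
Mean R_m = (6.4 + 6.9 + 5.2 − 8.6 − 8.8) / 5 = 0.2200%
Σ(R_i − R̄_i)(R_m − R̄_m) = 401.6400  ⇒  Cov = 401.6400 / 4 = 100.4100
Σ(R_m − R̄_m)² = 266.7680  ⇒  Var(R_m) = 266.7680 / 4 = 66.6920
β = Cov / Var(R_m) = 100.4100 / 66.6920 = 1.5056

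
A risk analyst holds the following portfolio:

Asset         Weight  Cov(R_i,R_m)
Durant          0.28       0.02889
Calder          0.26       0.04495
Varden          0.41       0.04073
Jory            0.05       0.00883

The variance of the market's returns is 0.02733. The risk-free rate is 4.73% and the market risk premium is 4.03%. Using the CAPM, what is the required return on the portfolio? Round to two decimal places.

10.17%

β_Durant = 0.02889 / 0.02733 = 1.0571
β_Calder = 0.04495 / 0.02733 = 1.6447
β_Varden = 0.04073 / 0.02733 = 1.4903
β_Jory = 0.00883 / 0.02733 = 0.3231
β_P = Σ w_i β_i = 0.28×1.0571 + 0.26×1.6447 + 0.41×1.4903 + 0.05×0.3231 = 1.3508
E(R_P) = R_f + β_P × MRP = 4.73% + 1.3508 × 4.03% = 10.17%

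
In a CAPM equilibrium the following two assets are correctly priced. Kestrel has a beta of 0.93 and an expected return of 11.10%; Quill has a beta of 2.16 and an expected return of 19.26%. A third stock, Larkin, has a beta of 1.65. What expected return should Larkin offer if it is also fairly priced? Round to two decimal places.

MRP (SML slope) = (19.26% − 11.10%) / (2.16 − 0.93) = 8.16% / 1.23 = 6.6341%
R_f (intercept) = 11.10% − 0.93 × 6.6341% = 4.9303%
E(R_Larkin) = R_f + β × MRP = 4.9303% + 1.65 × 6.6341% = 15.88%

15.88%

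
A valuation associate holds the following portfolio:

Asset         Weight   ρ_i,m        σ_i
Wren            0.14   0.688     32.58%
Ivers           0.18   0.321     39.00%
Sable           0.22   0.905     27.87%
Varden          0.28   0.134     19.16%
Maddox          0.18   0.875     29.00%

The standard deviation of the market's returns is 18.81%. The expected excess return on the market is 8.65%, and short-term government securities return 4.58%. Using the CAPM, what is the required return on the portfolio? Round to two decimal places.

β_Wren = 0.688 × 32.58% / 18.81% = 1.1917
β_Ivers = 0.321 × 39.00% / 18.81% = 0.6656
β_Sable = 0.905 × 27.87% / 18.81% = 1.3409
β_Varden = 0.134 × 19.16% / 18.81% = 0.1365
β_Maddox = 0.875 × 29.00% / 18.81% = 1.3490
β_P = Σ w_i β_i = 0.14×1.1917 + 0.18×0.6656 + 0.22×1.3409 + 0.28×0.1365 + 0.18×1.3490 = 0.8627
E(R_P) = R_f + β_P × MRP = 4.58% + 0.8627 × 8.65% = 12.04%

12.04%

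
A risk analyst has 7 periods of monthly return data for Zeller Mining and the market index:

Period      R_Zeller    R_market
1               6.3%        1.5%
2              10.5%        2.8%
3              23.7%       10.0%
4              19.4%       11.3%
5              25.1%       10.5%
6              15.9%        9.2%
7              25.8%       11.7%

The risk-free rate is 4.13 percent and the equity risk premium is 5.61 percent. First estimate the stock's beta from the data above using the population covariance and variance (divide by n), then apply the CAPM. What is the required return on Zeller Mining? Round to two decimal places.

13.45%

Mean R_i = (6.3 + 10.5 + 23.7 + 19.4 + 25.1 + 15.9 + 25.8) / 7 = 18.1000%
Mean R_m = (1.5 + 2.8 + 10.0 + 11.3 + 10.5 + 9.2 + 11.7) / 7 = 8.1429%
Σ(R_i − R̄_i)(R_m − R̄_m) = 175.0600  ⇒  Cov = 175.0600 / 7 = 25.0086
Σ(R_m − R̄_m)² = 105.4171  ⇒  Var(R_m) = 105.4171 / 7 = 15.0596
β = Cov / Var(R_m) = 25.0086 / 15.0596 = 1.6606
E(R) = R_f + β × MRP = 4.13% + 1.6606 × 5.61% = 13.45%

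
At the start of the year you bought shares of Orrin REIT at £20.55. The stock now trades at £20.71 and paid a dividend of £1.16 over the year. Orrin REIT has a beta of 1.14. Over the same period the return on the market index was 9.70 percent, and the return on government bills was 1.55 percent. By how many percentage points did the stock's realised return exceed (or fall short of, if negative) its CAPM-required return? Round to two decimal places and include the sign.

-4.42%

Realised HPR = (P1 + D1 − P0) / P0 = (20.71 + 1.16 − 20.55) / 20.55 = 1.32 / 20.55 = 6.4234%
MRP = 9.70% − 1.55% = 8.15%
CAPM required = R_f + β·MRP = 1.55% + 1.14 × 8.15% = 10.8410%
α = realised − required = 6.4234% − 10.8410% = -4.42%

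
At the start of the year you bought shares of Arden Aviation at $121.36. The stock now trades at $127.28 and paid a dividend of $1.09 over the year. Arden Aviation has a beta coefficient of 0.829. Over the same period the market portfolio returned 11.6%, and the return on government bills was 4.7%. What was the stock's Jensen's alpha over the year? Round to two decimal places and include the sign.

-4.64%

Realised HPR = (P1 + D1 − P0) / P0 = (127.28 + 1.09 − 121.36) / 121.36 = 7.01 / 121.36 = 5.7762%
MRP = 11.6% − 4.7% = 6.90%
CAPM required = R_f + β·MRP = 4.7% + 0.829 × 6.9% = 10.4201%
α = realised − required = 5.7762% − 10.4201% = -4.64%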